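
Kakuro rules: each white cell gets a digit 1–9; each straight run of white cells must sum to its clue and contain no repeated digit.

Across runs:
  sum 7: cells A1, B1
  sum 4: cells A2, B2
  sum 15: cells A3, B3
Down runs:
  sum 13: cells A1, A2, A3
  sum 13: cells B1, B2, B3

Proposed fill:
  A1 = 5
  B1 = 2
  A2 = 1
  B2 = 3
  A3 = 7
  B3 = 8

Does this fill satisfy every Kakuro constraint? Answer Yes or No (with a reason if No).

Across: 5+2=7; 1+3=4; 7+8=15. Down: 5+1+7=13; 2+3+8=13. No digit repeats within any run.

Yes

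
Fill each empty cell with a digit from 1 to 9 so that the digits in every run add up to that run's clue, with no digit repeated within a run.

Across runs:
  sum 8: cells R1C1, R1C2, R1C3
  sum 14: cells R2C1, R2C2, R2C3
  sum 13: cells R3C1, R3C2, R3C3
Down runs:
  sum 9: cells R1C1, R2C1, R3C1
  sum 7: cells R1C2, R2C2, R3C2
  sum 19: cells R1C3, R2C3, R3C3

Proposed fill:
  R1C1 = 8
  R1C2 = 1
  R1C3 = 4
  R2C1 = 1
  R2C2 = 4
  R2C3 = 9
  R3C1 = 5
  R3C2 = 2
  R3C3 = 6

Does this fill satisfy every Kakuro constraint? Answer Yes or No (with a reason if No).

No — the down run R1C1–R3C1 sums to 14, not 9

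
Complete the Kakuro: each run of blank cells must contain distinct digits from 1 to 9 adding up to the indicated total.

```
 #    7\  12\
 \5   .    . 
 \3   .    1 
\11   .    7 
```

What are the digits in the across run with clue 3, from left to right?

2 1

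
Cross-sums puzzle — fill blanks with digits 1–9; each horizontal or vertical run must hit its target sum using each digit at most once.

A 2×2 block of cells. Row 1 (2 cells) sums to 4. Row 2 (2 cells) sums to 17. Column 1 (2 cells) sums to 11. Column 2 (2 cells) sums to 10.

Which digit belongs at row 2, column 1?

8

4 in 2 cells must be {1,3}; 17 in 2 cells must be {8,9}.
The 4 across and the 11 down share only 3, so (1,1) = 3.
(1,2) = 4 − 3 = 1 completes the 4 across.
(2,1) = 11 − 3 = 8 completes the 11 down.
(2,2) = 17 − 8 = 9 completes the 17 across.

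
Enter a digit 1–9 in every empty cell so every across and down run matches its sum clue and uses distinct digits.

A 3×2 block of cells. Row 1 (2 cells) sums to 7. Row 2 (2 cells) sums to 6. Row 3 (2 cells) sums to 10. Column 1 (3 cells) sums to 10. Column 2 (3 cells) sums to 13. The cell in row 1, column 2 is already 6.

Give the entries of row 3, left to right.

7 3

(1,1) = 7 − 6 = 1 completes the 7 across.
Nothing is forced directly, so branch on (2,1), whose candidates are 2 or 4 or 5. If (2,1) = 4: that forces (2,2) = 2, after which (3,1) would have to be in {1,2,3,4,6,7,8,9} for the 10 across but in {5} for the 10 down — contradiction. If (2,1) = 5: then (2,2) would have to be in {1} for the 6 across but in {2,3,4,5} for the 13 down — contradiction. So (2,1) = 2.
(2,2) = 6 − 2 = 4 completes the 6 across.
(3,1) = 10 − 3 = 7 completes the 10 down.
(3,2) = 10 − 7 = 3 completes the 10 across.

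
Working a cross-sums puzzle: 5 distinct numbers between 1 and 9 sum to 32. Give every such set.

5 distinct digits from 1–9 sum between 15 and 35.

{2,6,7,8,9}; {3,5,7,8,9}; {4,5,6,8,9}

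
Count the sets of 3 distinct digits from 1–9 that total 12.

7

3 distinct digits from 1–9 sum between 6 and 24.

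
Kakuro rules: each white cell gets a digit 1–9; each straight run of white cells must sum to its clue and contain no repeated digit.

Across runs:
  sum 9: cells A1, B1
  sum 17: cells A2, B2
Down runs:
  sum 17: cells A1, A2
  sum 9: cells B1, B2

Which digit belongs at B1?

1

17 in 2 cells must be {8,9}.
The 9 across and the 17 down share only 8, so A1 = 8.
B1 = 9 − 8 = 1 completes the 9 across.
A2 = 17 − 8 = 9 completes the 17 down.
B2 = 17 − 9 = 8 completes the 17 across.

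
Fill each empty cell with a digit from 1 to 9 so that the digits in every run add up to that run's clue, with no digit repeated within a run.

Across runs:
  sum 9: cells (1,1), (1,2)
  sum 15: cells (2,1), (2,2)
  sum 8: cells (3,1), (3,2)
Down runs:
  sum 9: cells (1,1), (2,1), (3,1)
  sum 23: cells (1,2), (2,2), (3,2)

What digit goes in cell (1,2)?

8

23 in 3 cells must be {6,8,9}.
The 15 across and the 9 down share only 6, so (2,1) = 6.
(2,2) = 15 − 6 = 9 completes the 15 across.
Given what's placed, (3,2) must be 6 to fit the 8 across and 23 down.
(1,2) = 23 − 15 = 8 completes the 23 down.
(3,1) = 8 − 6 = 2 completes the 8 across.
(1,1) = 9 − 8 = 1 completes the 9 across.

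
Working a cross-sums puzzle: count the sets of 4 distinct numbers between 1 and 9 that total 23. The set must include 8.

4 distinct digits from 1–9 sum between 10 and 30.
Keeping only sets containing 8.
Enumerating: {1,5,8,9}, {2,4,8,9}, {2,6,7,8}, {3,5,7,8}, {4,5,6,8}.

5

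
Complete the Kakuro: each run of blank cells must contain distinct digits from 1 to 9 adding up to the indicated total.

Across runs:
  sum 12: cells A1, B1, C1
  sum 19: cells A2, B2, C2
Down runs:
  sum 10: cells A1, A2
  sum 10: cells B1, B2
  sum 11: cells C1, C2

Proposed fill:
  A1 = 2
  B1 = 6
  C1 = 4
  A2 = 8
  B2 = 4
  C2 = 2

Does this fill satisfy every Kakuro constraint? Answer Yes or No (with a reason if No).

No — the across run A2–C2 sums to 14, not 19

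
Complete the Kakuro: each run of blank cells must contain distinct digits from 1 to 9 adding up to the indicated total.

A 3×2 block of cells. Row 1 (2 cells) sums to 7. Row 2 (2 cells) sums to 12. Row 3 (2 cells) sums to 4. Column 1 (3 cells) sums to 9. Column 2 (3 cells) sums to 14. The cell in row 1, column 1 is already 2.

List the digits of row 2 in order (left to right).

4 8

4 in 2 cells must be {1,3}.
(1,2) = 7 − 2 = 5 completes the 7 across.
Nothing is forced directly, so branch on (2,1), whose candidates are 3 or 4. If (2,1) = 3: then (2,2) would have to be in {9} for the 12 across but in {1,2,3,6,7,8} for the 14 down — contradiction. So (2,1) = 4.
(2,2) = 12 − 4 = 8 completes the 12 across.
(3,1) = 9 − 6 = 3 completes the 9 down.
(3,2) = 4 − 3 = 1 completes the 4 across.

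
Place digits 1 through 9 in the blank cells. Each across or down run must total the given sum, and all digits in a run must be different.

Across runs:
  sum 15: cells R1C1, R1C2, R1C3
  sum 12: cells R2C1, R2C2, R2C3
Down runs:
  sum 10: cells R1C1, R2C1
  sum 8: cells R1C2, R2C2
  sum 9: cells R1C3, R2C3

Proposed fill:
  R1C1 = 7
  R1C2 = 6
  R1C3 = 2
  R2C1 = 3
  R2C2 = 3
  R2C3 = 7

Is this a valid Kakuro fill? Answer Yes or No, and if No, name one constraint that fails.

No — the across run R2C1–R2C3 sums to 13, not 12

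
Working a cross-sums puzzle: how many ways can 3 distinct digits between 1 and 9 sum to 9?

3

3 distinct digits from 1–9 sum between 6 and 24.
Enumerating: {1,2,6}, {1,3,5}, {2,3,4}.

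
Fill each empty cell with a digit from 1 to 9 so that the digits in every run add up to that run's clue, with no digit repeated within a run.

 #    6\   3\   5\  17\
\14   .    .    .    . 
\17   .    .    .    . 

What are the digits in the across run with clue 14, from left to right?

1, 2, 3, 8

3 in 2 cells must be {1,2}; 17 in 2 cells must be {8,9}.
Only 8 fits R1C4 under both its across sum 14 and down sum 17.
R2C4 = 17 − 8 = 9 completes the 17 down.
Nothing is forced directly, so branch on R1C1, whose candidates are 1 or 2. If R1C1 = 2: that forces R1C2 = 1, R1C3 = 3, R2C1 = 4, after which R2C2 would have to be in {1,3} for the 17 across but in {2} for the 3 down — contradiction. So R1C1 = 1.
R1C2 = 2: the only remaining digit allowed by both the 14 across and the 3 down.
R1C3 = 14 − 11 = 3 completes the 14 across.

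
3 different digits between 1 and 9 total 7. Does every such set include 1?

The only way to make 7 from 3 distinct digits is {1,2,4}, which contains 1.

Yes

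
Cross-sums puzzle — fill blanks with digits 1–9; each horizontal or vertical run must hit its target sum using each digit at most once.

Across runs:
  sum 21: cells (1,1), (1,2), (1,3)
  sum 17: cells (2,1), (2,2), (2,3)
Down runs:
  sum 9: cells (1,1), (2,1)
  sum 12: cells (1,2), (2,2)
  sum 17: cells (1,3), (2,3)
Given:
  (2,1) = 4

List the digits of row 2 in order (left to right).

4 5 8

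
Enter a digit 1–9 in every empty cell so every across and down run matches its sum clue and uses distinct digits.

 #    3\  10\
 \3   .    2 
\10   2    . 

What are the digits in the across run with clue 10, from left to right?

2, 8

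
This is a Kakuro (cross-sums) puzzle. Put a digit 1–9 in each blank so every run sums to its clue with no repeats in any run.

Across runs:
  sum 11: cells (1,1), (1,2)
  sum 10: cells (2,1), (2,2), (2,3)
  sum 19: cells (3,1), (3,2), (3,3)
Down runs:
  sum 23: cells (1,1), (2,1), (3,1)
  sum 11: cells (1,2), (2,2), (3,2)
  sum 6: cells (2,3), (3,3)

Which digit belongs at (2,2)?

3

23 in 3 cells must be {6,8,9}.
Only 6 fits (2,1) under both its across sum 10 and down sum 23.
Given what's placed, (2,3) must be 1 to fit the 10 across and 6 down.
(3,3) = 6 − 1 = 5 completes the 6 down.
(2,2) = 10 − 7 = 3 completes the 10 across.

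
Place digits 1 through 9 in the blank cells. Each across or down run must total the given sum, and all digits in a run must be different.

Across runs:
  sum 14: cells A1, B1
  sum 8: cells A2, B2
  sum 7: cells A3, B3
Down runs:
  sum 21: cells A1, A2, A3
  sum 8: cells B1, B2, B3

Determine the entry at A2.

The 14 across and the 8 down share only 5, so B1 = 5.
A1 = 14 − 5 = 9 completes the 14 across.
Nothing is forced directly, so branch on A2, whose candidates are 5 or 7. If A2 = 5: then B2 would have to be in {3} for the 8 across but in {1,2} for the 8 down — contradiction. So A2 = 7.
B2 = 8 − 7 = 1 completes the 8 across.
A3 = 21 − 16 = 5 completes the 21 down.
B3 = 7 − 5 = 2 completes the 7 across.

7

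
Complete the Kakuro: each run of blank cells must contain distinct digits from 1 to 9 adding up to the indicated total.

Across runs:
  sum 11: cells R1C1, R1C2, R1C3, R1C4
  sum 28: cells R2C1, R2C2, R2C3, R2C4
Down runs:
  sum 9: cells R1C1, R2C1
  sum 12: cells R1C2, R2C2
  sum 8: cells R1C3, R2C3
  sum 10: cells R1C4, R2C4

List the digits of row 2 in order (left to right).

4, 9, 7, 8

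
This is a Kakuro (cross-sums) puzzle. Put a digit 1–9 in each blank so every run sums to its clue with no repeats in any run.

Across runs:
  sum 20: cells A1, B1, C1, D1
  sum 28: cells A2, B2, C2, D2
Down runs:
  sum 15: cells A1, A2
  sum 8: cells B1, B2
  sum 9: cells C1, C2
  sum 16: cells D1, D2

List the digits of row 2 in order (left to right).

6, 5, 8, 9

16 in 2 cells must be {7,9}.
Nothing is forced directly, so branch on D1, whose candidates are 7 or 9. If D1 = 9: that forces D2 = 7, after which B2 would have to be in {4,8,9} for the 28 across but in {1,2,3,5,6,7} for the 8 down — contradiction. So D1 = 7.
D2 = 16 − 7 = 9 completes the 16 down.
Nothing is forced directly, so branch on A1, whose candidates are 6 or 8 or 9. If A1 = 6: then A2 would have to be in {4,5,6,7,8} for the 28 across but in {9} for the 15 down — contradiction. If A1 = 8: that forces A2 = 7, after which B2 would have to be in {4,8} for the 28 across but in {1,2,3,5,6,7} for the 8 down — contradiction. So A1 = 9.
A2 = 15 − 9 = 6 completes the 15 down.
B2 = 5: the only remaining digit allowed by both the 28 across and the 8 down.
C2 = 28 − 20 = 8 completes the 28 across.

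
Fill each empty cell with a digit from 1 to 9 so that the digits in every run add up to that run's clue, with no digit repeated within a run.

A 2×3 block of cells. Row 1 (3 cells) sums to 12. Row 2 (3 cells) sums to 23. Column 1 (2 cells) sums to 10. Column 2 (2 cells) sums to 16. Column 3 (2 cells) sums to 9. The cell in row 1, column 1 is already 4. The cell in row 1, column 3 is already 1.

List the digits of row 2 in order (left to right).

23 in 3 cells must be {6,8,9}; 16 in 2 cells must be {7,9}.
(1,2) = 12 − 5 = 7 completes the 12 across.
(2,1) = 10 − 4 = 6 completes the 10 down.
(2,2) = 16 − 7 = 9 completes the 16 down.
(2,3) = 23 − 15 = 8 completes the 23 across.

6 9 8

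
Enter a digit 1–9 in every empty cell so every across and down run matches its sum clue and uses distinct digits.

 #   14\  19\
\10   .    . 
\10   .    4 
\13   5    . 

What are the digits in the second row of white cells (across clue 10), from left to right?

6, 4

R2C1 = 10 − 4 = 6 completes the 10 across.
R3C2 = 13 − 5 = 8 completes the 13 across.
R1C1 = 14 − 11 = 3 completes the 14 down.
R1C2 = 10 − 3 = 7 completes the 10 across.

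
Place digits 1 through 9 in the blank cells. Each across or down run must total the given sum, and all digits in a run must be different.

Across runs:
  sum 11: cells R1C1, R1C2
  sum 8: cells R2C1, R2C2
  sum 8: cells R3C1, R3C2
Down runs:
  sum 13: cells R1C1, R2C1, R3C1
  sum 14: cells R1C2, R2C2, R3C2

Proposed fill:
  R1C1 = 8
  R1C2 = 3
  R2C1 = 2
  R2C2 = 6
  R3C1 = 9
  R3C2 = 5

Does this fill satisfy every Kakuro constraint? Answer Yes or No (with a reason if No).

No — the down run R1C1–R3C1 sums to 19, not 13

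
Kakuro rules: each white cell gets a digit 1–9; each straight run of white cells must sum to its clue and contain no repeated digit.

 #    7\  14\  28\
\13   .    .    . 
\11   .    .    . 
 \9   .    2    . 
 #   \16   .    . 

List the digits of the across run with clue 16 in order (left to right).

7 9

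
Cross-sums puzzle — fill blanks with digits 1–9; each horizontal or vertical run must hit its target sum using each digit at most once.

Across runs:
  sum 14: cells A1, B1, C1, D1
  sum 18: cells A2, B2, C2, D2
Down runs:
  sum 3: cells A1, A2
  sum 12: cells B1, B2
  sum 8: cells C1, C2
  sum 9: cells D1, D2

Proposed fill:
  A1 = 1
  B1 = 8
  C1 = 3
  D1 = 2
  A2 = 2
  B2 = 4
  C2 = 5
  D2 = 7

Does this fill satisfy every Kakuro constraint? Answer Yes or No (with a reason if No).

Yes

Across: 1+8+3+2=14; 2+4+5+7=18. Down: 1+2=3; 8+4=12; 3+5=8; 2+7=9. No digit repeats within any run.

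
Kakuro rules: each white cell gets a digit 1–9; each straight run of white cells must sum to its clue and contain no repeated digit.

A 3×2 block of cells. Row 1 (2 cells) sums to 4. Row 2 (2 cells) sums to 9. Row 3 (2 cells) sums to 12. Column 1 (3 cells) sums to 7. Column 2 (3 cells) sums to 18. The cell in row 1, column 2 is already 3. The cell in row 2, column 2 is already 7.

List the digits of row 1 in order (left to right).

4 in 2 cells must be {1,3}; 7 in 3 cells must be {1,2,4}.
(1,1) = 4 − 3 = 1 completes the 4 across.
(2,1) = 9 − 7 = 2 completes the 9 across.
(3,1) = 7 − 3 = 4 completes the 7 down.
(3,2) = 12 − 4 = 8 completes the 12 across.

1, 3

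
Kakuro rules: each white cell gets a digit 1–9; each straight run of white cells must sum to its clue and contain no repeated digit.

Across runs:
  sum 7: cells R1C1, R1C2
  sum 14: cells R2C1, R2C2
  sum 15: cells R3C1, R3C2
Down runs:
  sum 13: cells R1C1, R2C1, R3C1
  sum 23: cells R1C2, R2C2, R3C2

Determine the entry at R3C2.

8

23 in 3 cells must be {6,8,9}.
The 7 across and the 23 down share only 6, so R1C2 = 6.
R1C1 = 7 − 6 = 1 completes the 7 across.
Nothing is forced directly, so branch on R2C2, whose candidates are 8 or 9. If R2C2 = 8: then R2C1 would have to be in {6} for the 14 across but in {3,4,5,7,8,9} for the 13 down — contradiction. So R2C2 = 9.
R2C1 = 14 − 9 = 5 completes the 14 across.
R3C1 = 13 − 6 = 7 completes the 13 down.
R3C2 = 15 − 7 = 8 completes the 15 across.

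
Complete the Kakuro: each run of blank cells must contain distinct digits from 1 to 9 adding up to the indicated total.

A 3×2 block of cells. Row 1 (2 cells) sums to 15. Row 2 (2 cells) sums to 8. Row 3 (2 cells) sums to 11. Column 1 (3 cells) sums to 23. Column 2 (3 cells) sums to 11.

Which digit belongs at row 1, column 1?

9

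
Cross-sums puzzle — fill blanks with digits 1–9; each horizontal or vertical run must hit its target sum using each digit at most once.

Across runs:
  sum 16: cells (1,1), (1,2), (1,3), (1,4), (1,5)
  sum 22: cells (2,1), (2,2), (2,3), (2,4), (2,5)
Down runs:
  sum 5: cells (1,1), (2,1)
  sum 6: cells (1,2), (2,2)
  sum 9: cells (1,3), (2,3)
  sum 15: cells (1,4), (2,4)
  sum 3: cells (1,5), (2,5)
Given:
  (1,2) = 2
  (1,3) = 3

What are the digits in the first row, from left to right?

16 in 5 cells must be {1,2,3,4,6}; 3 in 2 cells must be {1,2}.
Given what's placed, (1,4) must be 6 to fit the 16 across and 15 down.
Given what's placed, (1,5) must be 1 to fit the 16 across and 3 down.
(2,2) = 6 − 2 = 4 completes the 6 down.
(2,3) = 9 − 3 = 6 completes the 9 down.
(2,4) = 15 − 6 = 9 completes the 15 down.
(2,5) = 3 − 1 = 2 completes the 3 down.
(1,1) = 16 − 12 = 4 completes the 16 across.

4, 2, 3, 6, 1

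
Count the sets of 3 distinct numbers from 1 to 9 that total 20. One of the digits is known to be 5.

3 distinct digits from 1–9 sum between 6 and 24.
Keeping only sets containing 5.
Enumerating: {5,6,9}, {5,7,8}.

2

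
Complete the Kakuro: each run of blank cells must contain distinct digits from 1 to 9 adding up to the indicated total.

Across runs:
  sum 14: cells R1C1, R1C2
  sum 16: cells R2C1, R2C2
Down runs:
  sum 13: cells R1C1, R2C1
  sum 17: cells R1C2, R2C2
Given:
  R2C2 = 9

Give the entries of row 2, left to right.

16 in 2 cells must be {7,9}; 17 in 2 cells must be {8,9}.
R1C2 = 17 − 9 = 8 completes the 17 down.
R2C1 = 16 − 9 = 7 completes the 16 across.
R1C1 = 14 − 8 = 6 completes the 14 across.

7 9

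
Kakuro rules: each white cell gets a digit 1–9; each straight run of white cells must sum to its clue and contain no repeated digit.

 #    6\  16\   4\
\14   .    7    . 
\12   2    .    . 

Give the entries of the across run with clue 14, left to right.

4 7 3

16 in 2 cells must be {7,9}; 4 in 2 cells must be {1,3}.
R1C1 = 6 − 2 = 4 completes the 6 down.
R1C3 = 14 − 11 = 3 completes the 14 across.
R2C2 = 16 − 7 = 9 completes the 16 down.
R2C3 = 12 − 11 = 1 completes the 12 across.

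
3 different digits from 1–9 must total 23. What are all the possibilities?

{6,8,9}

3 distinct digits from 1–9 sum between 6 and 24.
Only one set works: {6,8,9}.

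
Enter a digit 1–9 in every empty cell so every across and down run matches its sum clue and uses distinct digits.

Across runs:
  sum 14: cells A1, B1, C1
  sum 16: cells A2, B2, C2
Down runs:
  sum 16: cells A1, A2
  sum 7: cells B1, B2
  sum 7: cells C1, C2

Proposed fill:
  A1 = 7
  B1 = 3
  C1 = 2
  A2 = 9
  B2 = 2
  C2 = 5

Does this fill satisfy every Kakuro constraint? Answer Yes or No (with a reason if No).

No — the down run B1–B2 sums to 5, not 7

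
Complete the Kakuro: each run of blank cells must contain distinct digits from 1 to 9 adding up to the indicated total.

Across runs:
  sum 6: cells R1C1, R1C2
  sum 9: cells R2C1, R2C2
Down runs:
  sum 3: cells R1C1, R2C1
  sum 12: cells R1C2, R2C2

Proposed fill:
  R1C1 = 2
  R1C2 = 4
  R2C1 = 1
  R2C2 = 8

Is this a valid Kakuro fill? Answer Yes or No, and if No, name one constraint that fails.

Across: 2+4=6; 1+8=9. Down: 2+1=3; 4+8=12. No digit repeats within any run.

Yes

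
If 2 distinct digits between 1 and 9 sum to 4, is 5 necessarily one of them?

No

The only way to make 4 from 2 distinct digits is {1,3}, which does not contain 5.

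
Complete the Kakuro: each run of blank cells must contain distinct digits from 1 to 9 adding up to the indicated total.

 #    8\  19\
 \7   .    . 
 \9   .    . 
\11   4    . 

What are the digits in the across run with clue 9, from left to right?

1, 8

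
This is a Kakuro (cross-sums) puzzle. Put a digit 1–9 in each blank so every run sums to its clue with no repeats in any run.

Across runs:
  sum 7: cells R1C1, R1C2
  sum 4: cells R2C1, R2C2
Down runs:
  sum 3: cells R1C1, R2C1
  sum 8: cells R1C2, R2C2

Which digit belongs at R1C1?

4 in 2 cells must be {1,3}; 3 in 2 cells must be {1,2}.
The 4 across and the 3 down share only 1, so R2C1 = 1.
R2C2 = 4 − 1 = 3 completes the 4 across.
R1C1 = 3 − 1 = 2 completes the 3 down.
R1C2 = 7 − 2 = 5 completes the 7 across.

2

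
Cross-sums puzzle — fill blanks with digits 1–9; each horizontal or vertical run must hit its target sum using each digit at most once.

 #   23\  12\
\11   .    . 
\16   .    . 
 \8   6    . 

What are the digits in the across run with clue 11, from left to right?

16 in 2 cells must be {7,9}; 23 in 3 cells must be {6,8,9}.
R2C1 = 9: the only remaining digit allowed by both the 16 across and the 23 down.
R2C2 = 16 − 9 = 7 completes the 16 across.
R3C2 = 8 − 6 = 2 completes the 8 across.
R1C1 = 23 − 15 = 8 completes the 23 down.
R1C2 = 11 − 8 = 3 completes the 11 across.

8 3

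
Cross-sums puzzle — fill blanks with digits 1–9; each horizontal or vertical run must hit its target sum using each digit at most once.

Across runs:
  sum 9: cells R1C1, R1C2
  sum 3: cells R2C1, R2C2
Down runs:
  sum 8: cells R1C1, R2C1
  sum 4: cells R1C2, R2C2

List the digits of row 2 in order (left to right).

2, 1

3 in 2 cells must be {1,2}; 4 in 2 cells must be {1,3}.
The 3 across and the 4 down share only 1, so R2C2 = 1.
R1C2 = 4 − 1 = 3 completes the 4 down.
R2C1 = 3 − 1 = 2 completes the 3 across.
R1C1 = 9 − 3 = 6 completes the 9 across.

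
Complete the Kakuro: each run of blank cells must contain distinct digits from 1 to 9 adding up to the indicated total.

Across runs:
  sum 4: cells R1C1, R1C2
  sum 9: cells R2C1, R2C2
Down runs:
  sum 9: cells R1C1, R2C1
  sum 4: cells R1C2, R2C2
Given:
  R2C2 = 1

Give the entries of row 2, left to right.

8, 1

4 in 2 cells must be {1,3}.
R1C2 = 4 − 1 = 3 completes the 4 down.
R2C1 = 9 − 1 = 8 completes the 9 across.
R1C1 = 4 − 3 = 1 completes the 4 across.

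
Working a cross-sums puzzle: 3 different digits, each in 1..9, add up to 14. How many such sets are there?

8

3 distinct digits from 1–9 sum between 6 and 24.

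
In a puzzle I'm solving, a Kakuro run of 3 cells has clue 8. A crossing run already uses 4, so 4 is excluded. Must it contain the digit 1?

The only way to make 8 from 3 distinct digits under that restriction is {1,2,5}, which contains 1.

Yes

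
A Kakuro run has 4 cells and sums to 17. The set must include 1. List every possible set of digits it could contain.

4 distinct digits from 1–9 sum between 10 and 30.
Keeping only sets containing 1.

{1,2,5,9}; {1,2,6,8}; {1,3,4,9}; {1,3,5,8}; {1,3,6,7}; {1,4,5,7}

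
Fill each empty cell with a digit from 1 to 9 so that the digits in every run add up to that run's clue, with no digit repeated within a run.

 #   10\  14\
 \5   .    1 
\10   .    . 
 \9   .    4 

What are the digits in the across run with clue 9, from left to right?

5, 4

R1C1 = 5 − 1 = 4 completes the 5 across.
Given what's placed, R2C1 must be 1 to fit the 10 across and 10 down.
R2C2 = 10 − 1 = 9 completes the 10 across.
R3C1 = 9 − 4 = 5 completes the 9 across.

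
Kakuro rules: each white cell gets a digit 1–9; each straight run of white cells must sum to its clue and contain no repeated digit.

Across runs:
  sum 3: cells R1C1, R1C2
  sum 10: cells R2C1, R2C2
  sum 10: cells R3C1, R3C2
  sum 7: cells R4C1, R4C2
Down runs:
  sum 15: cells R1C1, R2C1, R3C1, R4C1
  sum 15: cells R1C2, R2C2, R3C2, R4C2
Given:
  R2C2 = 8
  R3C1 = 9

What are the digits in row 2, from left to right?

3 in 2 cells must be {1,2}.
R2C1 = 10 − 8 = 2 completes the 10 across.
R3C2 = 10 − 9 = 1 completes the 10 across.
R1C1 = 1: the only remaining digit allowed by both the 3 across and the 15 down.
R1C2 = 3 − 1 = 2 completes the 3 across.
R4C1 = 15 − 12 = 3 completes the 15 down.
R4C2 = 7 − 3 = 4 completes the 7 across.

2 8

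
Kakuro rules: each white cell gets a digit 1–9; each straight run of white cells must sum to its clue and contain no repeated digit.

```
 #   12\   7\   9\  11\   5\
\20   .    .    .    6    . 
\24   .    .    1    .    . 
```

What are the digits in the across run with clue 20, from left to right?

3 1 8 6 2

R1C3 = 9 − 1 = 8 completes the 9 down.
R2C4 = 11 − 6 = 5 completes the 11 down.
Given what's placed, R1C1 must be 3 to fit the 20 across and 12 down.
R2C1 = 12 − 3 = 9 completes the 12 down.
Nothing is forced directly, so branch on R2C5, whose candidates are 2 or 3. If R2C5 = 2: then R1C5 would have to be in {1,2} for the 20 across but in {3} for the 5 down — contradiction. So R2C5 = 3.
R1C5 = 5 − 3 = 2 completes the 5 down.
R2C2 = 24 − 18 = 6 completes the 24 across.
R1C2 = 20 − 19 = 1 completes the 20 across.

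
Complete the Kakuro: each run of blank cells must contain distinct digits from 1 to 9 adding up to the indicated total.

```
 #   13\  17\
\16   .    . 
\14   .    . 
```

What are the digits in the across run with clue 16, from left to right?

7, 9

16 in 2 cells must be {7,9}; 17 in 2 cells must be {8,9}.
The 16 across and the 17 down share only 9, so R1C2 = 9.
R2C2 = 17 − 9 = 8 completes the 17 down.
R1C1 = 16 − 9 = 7 completes the 16 across.
R2C1 = 14 − 8 = 6 completes the 14 across.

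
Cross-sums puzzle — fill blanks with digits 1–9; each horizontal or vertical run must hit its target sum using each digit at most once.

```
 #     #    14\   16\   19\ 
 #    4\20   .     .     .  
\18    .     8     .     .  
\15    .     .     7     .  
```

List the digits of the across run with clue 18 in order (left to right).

1, 8, 3, 6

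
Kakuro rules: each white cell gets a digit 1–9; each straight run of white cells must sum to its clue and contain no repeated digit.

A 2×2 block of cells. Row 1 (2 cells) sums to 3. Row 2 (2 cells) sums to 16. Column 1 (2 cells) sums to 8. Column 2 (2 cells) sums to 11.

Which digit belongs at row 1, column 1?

3 in 2 cells must be {1,2}; 16 in 2 cells must be {7,9}.
The 3 across and the 11 down share only 2, so (1,2) = 2.
The 16 across and the 8 down share only 7, so (2,1) = 7.
(2,2) = 16 − 7 = 9 completes the 16 across.
(1,1) = 3 − 2 = 1 completes the 3 across.

1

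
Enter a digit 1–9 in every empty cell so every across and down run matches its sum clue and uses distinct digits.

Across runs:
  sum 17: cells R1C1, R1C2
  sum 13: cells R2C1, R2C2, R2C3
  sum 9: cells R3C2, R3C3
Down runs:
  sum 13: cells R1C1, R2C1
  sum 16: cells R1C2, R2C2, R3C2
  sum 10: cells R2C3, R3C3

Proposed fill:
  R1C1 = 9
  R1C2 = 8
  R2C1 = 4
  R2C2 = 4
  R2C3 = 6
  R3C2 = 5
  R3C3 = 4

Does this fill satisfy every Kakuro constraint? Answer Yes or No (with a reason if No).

No — the down run R1C2–R3C2 sums to 17, not 16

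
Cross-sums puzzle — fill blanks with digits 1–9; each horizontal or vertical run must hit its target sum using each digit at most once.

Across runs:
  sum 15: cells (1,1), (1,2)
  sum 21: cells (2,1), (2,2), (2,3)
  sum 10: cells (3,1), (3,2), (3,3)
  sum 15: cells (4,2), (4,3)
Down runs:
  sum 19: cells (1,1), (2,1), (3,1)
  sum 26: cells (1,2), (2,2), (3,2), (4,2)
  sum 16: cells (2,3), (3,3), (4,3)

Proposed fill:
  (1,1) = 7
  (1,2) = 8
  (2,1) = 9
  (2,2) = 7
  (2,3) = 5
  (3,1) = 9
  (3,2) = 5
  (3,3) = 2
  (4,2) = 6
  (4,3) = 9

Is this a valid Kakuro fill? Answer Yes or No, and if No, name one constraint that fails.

No — the down run (1,1)–(3,1) sums to 25, not 19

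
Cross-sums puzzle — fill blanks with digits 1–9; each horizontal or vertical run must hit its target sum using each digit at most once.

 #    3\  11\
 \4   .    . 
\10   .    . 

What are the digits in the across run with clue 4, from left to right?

4 in 2 cells must be {1,3}; 3 in 2 cells must be {1,2}.
The 4 across and the 3 down share only 1, so R1C1 = 1.
R1C2 = 4 − 1 = 3 completes the 4 across.
R2C1 = 3 − 1 = 2 completes the 3 down.
R2C2 = 10 − 2 = 8 completes the 10 across.

1, 3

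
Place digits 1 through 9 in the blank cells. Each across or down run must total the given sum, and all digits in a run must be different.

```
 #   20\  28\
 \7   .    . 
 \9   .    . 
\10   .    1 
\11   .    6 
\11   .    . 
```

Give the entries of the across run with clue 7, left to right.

3, 4

R3C1 = 10 − 1 = 9 completes the 10 across.
R4C1 = 11 − 6 = 5 completes the 11 across.
No cell is forced outright now. R5C1 can only be 2 or 3 (the digits allowed by both its 11 across and its 20 down). If R5C1 = 3: that forces R5C2 = 8, R1C2 = 4, after which R2C2 would have to be in {1,2,3,4,5,6,7,8} for the 9 across but in {9} for the 28 down — contradiction. So R5C1 = 2.
R5C2 = 11 − 2 = 9 completes the 11 across.
No cell is forced outright now. R1C1 can only be 1 or 3 (the digits allowed by both its 7 across and its 20 down). If R1C1 = 1: then R1C2 would have to be in {6} for the 7 across but in {4,5,7,8} for the 28 down — contradiction. So R1C1 = 3.
R1C2 = 7 − 3 = 4 completes the 7 across.
R2C1 = 20 − 19 = 1 completes the 20 down.
R2C2 = 9 − 1 = 8 completes the 9 across.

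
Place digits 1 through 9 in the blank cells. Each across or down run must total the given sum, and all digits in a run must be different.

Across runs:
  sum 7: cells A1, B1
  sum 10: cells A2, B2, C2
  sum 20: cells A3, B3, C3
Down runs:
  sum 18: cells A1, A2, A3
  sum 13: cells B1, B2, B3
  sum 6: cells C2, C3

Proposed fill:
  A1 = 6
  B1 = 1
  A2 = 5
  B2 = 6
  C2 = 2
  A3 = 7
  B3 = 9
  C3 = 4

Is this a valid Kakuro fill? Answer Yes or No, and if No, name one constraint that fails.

No — the down run B1–B3 sums to 16, not 13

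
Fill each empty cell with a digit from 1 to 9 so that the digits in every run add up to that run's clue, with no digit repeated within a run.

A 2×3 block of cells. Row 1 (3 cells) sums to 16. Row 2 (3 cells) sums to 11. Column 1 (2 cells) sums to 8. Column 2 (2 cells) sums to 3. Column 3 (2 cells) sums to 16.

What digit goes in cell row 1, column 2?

3 in 2 cells must be {1,2}; 16 in 2 cells must be {7,9}.
The 11 across and the 16 down share only 7, so (2,3) = 7.
(1,3) = 16 − 7 = 9 completes the 16 down.
Given what's placed, (2,2) must be 1 to fit the 11 across and 3 down.
(1,2) = 3 − 1 = 2 completes the 3 down.
(2,1) = 11 − 8 = 3 completes the 11 across.
(1,1) = 16 − 11 = 5 completes the 16 across.

2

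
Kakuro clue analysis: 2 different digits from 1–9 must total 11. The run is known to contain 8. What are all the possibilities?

{3,8}

2 distinct digits from 1–9 sum between 3 and 17.
Keeping only sets containing 8.
Only one set works: {3,8}.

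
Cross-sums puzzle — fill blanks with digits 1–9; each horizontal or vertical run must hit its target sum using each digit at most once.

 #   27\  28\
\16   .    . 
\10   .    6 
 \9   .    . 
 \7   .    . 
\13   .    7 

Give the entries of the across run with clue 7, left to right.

2 5

16 in 2 cells must be {7,9}.
Given what's placed, R1C2 must be 9 to fit the 16 across and 28 down.
R2C1 = 10 − 6 = 4 completes the 10 across.
R5C1 = 13 − 7 = 6 completes the 13 across.
R1C1 = 16 − 9 = 7 completes the 16 across.
No cell is forced outright now. R4C1 can only be 1 or 2 (the digits allowed by both its 7 across and its 27 down). If R4C1 = 1: then R3C1 would have to be in {1,2,3,4,5,6,7,8} for the 9 across but in {9} for the 27 down — contradiction. So R4C1 = 2.
R3C1 = 27 − 19 = 8 completes the 27 down.
R3C2 = 9 − 8 = 1 completes the 9 across.
R4C2 = 7 − 2 = 5 completes the 7 across.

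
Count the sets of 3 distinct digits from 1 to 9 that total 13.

7

3 distinct digits from 1–9 sum between 6 and 24.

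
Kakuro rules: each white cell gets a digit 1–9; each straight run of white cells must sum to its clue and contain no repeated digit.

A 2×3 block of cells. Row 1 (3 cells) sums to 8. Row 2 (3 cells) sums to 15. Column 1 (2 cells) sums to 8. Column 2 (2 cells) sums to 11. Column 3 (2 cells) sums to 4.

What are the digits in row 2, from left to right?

5 7 3

4 in 2 cells must be {1,3}.
Nothing is forced directly, so branch on (1,3), whose candidates are 1 or 3. If (1,3) = 3: that forces (1,1) = 1, (1,2) = 4, (2,1) = 7, after which (2,2) would have to be in {2,3,5,6} for the 15 across but in {7} for the 11 down — contradiction. So (1,3) = 1.
(2,3) = 4 − 1 = 3 completes the 4 down.
Nothing is forced directly, so branch on (2,1), whose candidates are 5 or 7. If (2,1) = 7: then (1,1) would have to be in {2,3,4,5} for the 8 across but in {1} for the 8 down — contradiction. So (2,1) = 5.
(1,1) = 8 − 5 = 3 completes the 8 down.
(1,2) = 8 − 4 = 4 completes the 8 across.
(2,2) = 15 − 8 = 7 completes the 15 across.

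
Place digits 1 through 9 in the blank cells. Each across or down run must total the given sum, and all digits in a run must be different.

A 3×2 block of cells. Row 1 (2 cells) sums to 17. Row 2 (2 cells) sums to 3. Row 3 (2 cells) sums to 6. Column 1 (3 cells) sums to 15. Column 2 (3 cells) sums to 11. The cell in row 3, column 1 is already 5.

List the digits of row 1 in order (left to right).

9 8

17 in 2 cells must be {8,9}; 3 in 2 cells must be {1,2}.
Only 8 fits (1,2) under both its across sum 17 and down sum 11.
(3,2) = 6 − 5 = 1 completes the 6 across.
(1,1) = 17 − 8 = 9 completes the 17 across.
(2,1) = 15 − 14 = 1 completes the 15 down.
(2,2) = 3 − 1 = 2 completes the 3 across.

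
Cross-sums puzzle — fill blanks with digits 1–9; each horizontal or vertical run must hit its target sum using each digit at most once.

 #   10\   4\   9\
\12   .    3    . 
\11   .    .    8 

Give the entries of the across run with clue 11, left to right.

2, 1, 8

4 in 2 cells must be {1,3}.
R1C3 = 9 − 8 = 1 completes the 9 down.
R2C2 = 4 − 3 = 1 completes the 4 down.
R1C1 = 12 − 4 = 8 completes the 12 across.
R2C1 = 11 − 9 = 2 completes the 11 across.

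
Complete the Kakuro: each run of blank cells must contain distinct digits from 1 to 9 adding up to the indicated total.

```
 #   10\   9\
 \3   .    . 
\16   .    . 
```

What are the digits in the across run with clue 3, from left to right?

3 in 2 cells must be {1,2}; 16 in 2 cells must be {7,9}.
The 16 across and the 9 down share only 7, so R2C2 = 7.
R1C2 = 9 − 7 = 2 completes the 9 down.
R2C1 = 16 − 7 = 9 completes the 16 across.
R1C1 = 3 − 2 = 1 completes the 3 across.

1 2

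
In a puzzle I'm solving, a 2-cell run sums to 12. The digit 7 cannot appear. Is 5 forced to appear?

No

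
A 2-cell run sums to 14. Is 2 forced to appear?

Counterexample: {5,9} sums to 14 without using 2.

No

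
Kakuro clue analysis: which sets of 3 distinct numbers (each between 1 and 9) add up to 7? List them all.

3 distinct digits from 1–9 sum between 6 and 24.
Only one set works: {1,2,4}.

{1,2,4}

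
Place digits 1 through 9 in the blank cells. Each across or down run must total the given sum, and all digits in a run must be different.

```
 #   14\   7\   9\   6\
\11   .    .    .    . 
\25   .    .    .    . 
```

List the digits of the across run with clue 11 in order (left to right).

11 in 4 cells must be {1,2,3,5}.
Only 5 fits R1C1 under both its across sum 11 and down sum 14.
R2C1 = 14 − 5 = 9 completes the 14 down.
Nothing is forced directly, so branch on R1C4, whose candidates are 1 or 2. If R1C4 = 2: that forces R2C4 = 4, R2C2 = 5, R2C3 = 7, after which R1C2 would have to be in {1,3} for the 11 across but in {2} for the 7 down — contradiction. So R1C4 = 1.
R2C4 = 6 − 1 = 5 completes the 6 down.
No cell is forced outright now. R2C2 can only be 3 or 4 (the digits allowed by both its 25 across and its 7 down). If R2C2 = 3: then R1C2 would have to be in {2,3} for the 11 across but in {4} for the 7 down — contradiction. So R2C2 = 4.
R1C2 = 7 − 4 = 3 completes the 7 down.
R1C3 = 11 − 9 = 2 completes the 11 across.

5, 3, 2, 1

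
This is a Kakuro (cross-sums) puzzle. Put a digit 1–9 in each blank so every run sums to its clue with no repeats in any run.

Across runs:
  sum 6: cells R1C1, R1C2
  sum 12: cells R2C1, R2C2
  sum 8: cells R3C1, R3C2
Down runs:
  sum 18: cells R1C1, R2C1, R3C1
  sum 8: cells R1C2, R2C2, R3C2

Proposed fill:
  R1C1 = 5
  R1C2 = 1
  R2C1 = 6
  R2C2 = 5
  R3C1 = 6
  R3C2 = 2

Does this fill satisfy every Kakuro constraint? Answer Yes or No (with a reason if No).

No — the across run R2C1–R2C2 sums to 11, not 12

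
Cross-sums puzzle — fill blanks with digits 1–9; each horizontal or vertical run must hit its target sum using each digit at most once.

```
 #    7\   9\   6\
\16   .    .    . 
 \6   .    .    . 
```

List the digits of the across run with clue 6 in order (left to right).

6 in 3 cells must be {1,2,3}.
Nothing is forced directly, so branch on R2C1, whose candidates are 1 or 2 or 3. If R2C1 = 1: that forces R1C1 = 6, R2C3 = 2, after which R1C3 would have to be in {1,2,3,7,8,9} for the 16 across but in {4} for the 6 down — contradiction. If R2C1 = 2: that forces R1C1 = 5, R2C3 = 1, after which R1C3 would have to be in {2,3,4,7,8,9} for the 16 across but in {5} for the 6 down — contradiction. So R2C1 = 3.
R1C1 = 7 − 3 = 4 completes the 7 down.
Given what's placed, R1C3 must be 5 to fit the 16 across and 6 down.
R2C3 = 6 − 5 = 1 completes the 6 down.
R1C2 = 16 − 9 = 7 completes the 16 across.
R2C2 = 6 − 4 = 2 completes the 6 across.

3 2 1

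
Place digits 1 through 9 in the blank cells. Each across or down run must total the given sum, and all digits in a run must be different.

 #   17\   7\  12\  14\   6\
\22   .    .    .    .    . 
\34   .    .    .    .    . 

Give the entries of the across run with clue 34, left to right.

9 6 7 8 4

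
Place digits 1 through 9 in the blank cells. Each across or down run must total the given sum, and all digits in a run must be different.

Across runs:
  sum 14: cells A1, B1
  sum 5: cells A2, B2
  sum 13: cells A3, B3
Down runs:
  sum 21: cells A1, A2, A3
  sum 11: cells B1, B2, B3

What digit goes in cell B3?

4

The 5 across and the 21 down share only 4, so A2 = 4.
B2 = 5 − 4 = 1 completes the 5 across.
Nothing is forced directly, so branch on A1, whose candidates are 8 or 9. If A1 = 9: then B1 would have to be in {5} for the 14 across but in {2,3,4,6,7,8} for the 11 down — contradiction. So A1 = 8.
B1 = 14 − 8 = 6 completes the 14 across.
A3 = 21 − 12 = 9 completes the 21 down.
B3 = 13 − 9 = 4 completes the 13 across.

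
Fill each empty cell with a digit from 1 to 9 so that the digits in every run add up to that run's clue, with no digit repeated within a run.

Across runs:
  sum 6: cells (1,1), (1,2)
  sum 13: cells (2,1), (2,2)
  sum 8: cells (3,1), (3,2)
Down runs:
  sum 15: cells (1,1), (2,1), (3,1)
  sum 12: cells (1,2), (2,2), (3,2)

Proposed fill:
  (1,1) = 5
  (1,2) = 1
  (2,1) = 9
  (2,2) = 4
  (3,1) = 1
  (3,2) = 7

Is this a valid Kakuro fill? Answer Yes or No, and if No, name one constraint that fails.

Across: 5+1=6; 9+4=13; 1+7=8. Down: 5+9+1=15; 1+4+7=12. No digit repeats within any run.

Yes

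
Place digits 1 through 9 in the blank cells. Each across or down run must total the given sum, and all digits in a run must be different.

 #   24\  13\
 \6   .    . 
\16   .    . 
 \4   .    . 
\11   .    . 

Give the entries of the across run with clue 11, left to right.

8 3

16 in 2 cells must be {7,9}; 4 in 2 cells must be {1,3}.
Only 7 fits R2C2 under both its across sum 16 and down sum 13.
R2C1 = 16 − 7 = 9 completes the 16 across.
Nothing is forced directly, so branch on R3C1, whose candidates are 1 or 3. If R3C1 = 1: then R1C1 would have to be in {1,2,4,5} for the 6 across but in {6,8} for the 24 down — contradiction. So R3C1 = 3.
R3C2 = 4 − 3 = 1 completes the 4 across.
R1C2 = 2: the only remaining digit allowed by both the 6 across and the 13 down.
R4C2 = 13 − 10 = 3 completes the 13 down.
R1C1 = 6 − 2 = 4 completes the 6 across.
R4C1 = 11 − 3 = 8 completes the 11 across.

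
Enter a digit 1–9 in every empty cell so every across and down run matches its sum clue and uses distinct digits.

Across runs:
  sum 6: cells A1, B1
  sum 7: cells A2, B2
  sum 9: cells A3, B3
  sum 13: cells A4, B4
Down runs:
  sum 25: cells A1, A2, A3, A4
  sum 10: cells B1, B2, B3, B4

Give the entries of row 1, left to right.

10 in 4 cells must be {1,2,3,4}.
Only 4 fits B4 under both its across sum 13 and down sum 10.
A4 = 13 − 4 = 9 completes the 13 across.
Nothing is forced directly, so branch on B1, whose candidates are 1 or 2. If B1 = 2: that forces A1 = 4, A2 = 5, after which B2 would have to be in {2} for the 7 across but in {1,3} for the 10 down — contradiction. So B1 = 1.
A1 = 6 − 1 = 5 completes the 6 across.

5 1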